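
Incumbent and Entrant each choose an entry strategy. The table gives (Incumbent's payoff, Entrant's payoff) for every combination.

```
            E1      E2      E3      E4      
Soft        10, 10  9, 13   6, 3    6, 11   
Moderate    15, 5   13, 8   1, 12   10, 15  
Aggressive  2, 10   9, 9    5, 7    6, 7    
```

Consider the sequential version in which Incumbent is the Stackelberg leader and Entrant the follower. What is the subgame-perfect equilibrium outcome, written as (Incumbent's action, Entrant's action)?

Entrant best-responds to each possible Incumbent move:
- Soft: BR = E2, leader payoff 9.
- Moderate: BR = E4, leader payoff 10.
- Aggressive: BR = E1, leader payoff 2.
Incumbent's induced payoffs are 9, 10, 2, so Incumbent commits to Moderate. Subgame-perfect outcome: (Moderate, E4) with payoffs (10, 15).

(Moderate, E4)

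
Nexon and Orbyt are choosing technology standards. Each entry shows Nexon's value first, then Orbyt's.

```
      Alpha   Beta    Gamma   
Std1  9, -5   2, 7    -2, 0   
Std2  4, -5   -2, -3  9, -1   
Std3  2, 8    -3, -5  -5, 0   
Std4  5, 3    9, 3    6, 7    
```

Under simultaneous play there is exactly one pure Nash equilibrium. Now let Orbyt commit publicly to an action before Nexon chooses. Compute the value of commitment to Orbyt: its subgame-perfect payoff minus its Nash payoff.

4

Work backward from Nexon's decision.
- Alpha → Nexon plays Std1 (best of 9, 4, 2, 5); Orbyt gets -5.
- Beta → Nexon plays Std4 (best of 2, -2, -3, 9); Orbyt gets 3.
- Gamma → Nexon plays Std2 (best of -2, 9, -5, 6); Orbyt gets -1.
Orbyt's induced payoffs are -5, 3, -1, so Orbyt commits to Beta. Subgame-perfect outcome: (Std4, Beta) with payoffs (9, 3).
For the simultaneous game, intersect best replies.
Nexon's best replies: Alpha→Std1; Beta→Std4; Gamma→Std2.
Orbyt's best replies: Std1→Beta; Std2→Gamma; Std3→Alpha; Std4→Gamma.
Only (Std2, Gamma) has each player best-responding; Nash payoffs (9, -1).
Orbyt's commitment gain: 3 − -1 = 4.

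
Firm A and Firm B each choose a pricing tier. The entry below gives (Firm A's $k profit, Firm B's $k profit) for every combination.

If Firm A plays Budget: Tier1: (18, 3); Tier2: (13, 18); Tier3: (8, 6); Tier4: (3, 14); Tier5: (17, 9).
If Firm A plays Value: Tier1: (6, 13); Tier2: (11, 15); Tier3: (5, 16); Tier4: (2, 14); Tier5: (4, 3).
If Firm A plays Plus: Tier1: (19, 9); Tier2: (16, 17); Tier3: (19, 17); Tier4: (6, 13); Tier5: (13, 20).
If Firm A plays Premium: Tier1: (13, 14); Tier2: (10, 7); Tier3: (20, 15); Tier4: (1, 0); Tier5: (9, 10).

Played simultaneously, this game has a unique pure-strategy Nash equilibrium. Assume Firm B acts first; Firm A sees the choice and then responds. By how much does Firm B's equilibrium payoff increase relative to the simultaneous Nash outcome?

Solve by backward induction (Firm B leads).
- Tier1: BR = Plus, leader payoff 9.
- Tier2: BR = Plus, leader payoff 17.
- Tier3: BR = Premium, leader payoff 15.
- Tier4: BR = Plus, leader payoff 13.
- Tier5: BR = Budget, leader payoff 9.
Maximizing over 9, 17, 15, 13, 9, Firm B chooses Tier2. Subgame-perfect outcome: (Plus, Tier2) with payoffs (16, 17).
Under simultaneous play:
Firm A's best replies: Tier1→Plus; Tier2→Plus; Tier3→Premium; Tier4→Plus; Tier5→Budget.
Firm B's best replies: Budget→Tier2; Value→Tier3; Plus→Tier5; Premium→Tier3.
The unique mutual best reply is (Premium, Tier3), giving (20, 15).
Firm B's commitment gain: 17 − 15 = 2.

2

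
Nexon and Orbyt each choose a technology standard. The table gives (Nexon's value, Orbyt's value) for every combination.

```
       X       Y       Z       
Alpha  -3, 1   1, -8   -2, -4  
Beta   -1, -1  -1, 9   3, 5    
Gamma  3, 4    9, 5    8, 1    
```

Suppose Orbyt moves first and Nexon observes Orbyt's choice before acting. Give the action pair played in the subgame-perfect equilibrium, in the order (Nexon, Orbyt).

(Gamma, Y)

Work backward from Nexon's decision.
- X: BR = Gamma, leader payoff 4.
- Y: BR = Gamma, leader payoff 5.
- Z: BR = Gamma, leader payoff 1.
Maximizing over 4, 5, 1, Orbyt chooses Y. Subgame-perfect outcome: (Gamma, Y) with payoffs (9, 5).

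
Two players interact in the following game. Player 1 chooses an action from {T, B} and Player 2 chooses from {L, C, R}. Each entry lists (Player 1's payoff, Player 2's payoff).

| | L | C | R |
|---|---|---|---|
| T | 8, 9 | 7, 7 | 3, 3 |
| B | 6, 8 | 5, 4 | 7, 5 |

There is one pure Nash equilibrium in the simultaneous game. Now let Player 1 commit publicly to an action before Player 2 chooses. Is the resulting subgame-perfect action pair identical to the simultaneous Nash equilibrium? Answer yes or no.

yes

Work backward from Player 2's decision.
- T: BR = L, leader payoff 8.
- B: BR = L, leader payoff 6.
Player 1's induced payoffs are 8, 6, so Player 1 commits to T. Subgame-perfect outcome: (T, L) with payoffs (8, 9).
Under simultaneous play:
Player 1's best replies: L→T; C→T; R→B.
Player 2's best replies: T→L; B→L.
Only (T, L) has each player best-responding; Nash payoffs (8, 9).
Sequential outcome (T, L) coincides with the Nash profile (T, L).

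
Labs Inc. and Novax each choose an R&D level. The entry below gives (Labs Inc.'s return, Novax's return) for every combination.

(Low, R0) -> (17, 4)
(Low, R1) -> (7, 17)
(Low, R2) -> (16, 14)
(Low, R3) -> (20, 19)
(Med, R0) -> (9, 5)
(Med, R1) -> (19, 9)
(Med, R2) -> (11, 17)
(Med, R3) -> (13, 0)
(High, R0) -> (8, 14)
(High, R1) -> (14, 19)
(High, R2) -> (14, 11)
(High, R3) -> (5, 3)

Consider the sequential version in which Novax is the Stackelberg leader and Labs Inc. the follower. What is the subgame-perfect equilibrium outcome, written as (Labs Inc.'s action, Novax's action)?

(Low, R3)

Solve by backward induction (Novax leads).
- R0: Labs Inc. compares 17, 9, 8 and picks Low; Novax would get 4.
- R1: Labs Inc. compares 7, 19, 14 and picks Med; Novax would get 9.
- R2: Labs Inc. compares 16, 11, 14 and picks Low; Novax would get 14.
- R3: Labs Inc. compares 20, 13, 5 and picks Low; Novax would get 19.
Maximizing over 4, 9, 14, 19, Novax chooses R3. Subgame-perfect outcome: (Low, R3) with payoffs (20, 19).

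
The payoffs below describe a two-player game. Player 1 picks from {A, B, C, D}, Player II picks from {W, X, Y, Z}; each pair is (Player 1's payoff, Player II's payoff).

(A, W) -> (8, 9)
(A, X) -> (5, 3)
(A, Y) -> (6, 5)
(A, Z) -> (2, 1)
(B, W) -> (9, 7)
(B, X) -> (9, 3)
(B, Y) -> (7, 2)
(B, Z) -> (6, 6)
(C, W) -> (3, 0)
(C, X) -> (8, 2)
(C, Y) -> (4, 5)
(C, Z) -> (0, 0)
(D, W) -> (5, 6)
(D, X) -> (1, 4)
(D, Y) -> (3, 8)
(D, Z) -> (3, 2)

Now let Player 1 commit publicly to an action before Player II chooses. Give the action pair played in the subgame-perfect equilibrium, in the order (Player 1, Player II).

Solve by backward induction (Player 1 leads).
- A → Player II plays W (best of 9, 3, 5, 1); Player 1 gets 8.
- B → Player II plays W (best of 7, 3, 2, 6); Player 1 gets 9.
- C → Player II plays Y (best of 0, 2, 5, 0); Player 1 gets 4.
- D → Player II plays Y (best of 6, 4, 8, 2); Player 1 gets 3.
Player 1's induced payoffs are 8, 9, 4, 3, so Player 1 commits to B. Subgame-perfect outcome: (B, W) with payoffs (9, 7).

(B, W)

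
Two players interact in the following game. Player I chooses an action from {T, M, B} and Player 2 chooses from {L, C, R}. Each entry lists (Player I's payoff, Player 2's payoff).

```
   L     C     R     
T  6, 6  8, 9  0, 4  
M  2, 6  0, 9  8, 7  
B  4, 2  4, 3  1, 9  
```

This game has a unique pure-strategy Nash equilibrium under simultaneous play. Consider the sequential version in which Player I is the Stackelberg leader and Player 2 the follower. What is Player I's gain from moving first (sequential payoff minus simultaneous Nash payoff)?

Player 2 best-responds to each possible Player I move:
- T → Player 2 plays C (best of 6, 9, 4); Player I gets 8.
- M → Player 2 plays C (best of 6, 9, 7); Player I gets 0.
- B → Player 2 plays R (best of 2, 3, 9); Player I gets 1.
Maximizing over 8, 0, 1, Player I chooses T. Subgame-perfect outcome: (T, C) with payoffs (8, 9).
Now find the simultaneous Nash equilibrium.
Player I's best replies: L→T; C→T; R→M.
Player 2's best replies: T→C; M→C; B→R.
Only (T, C) has each player best-responding; Nash payoffs (8, 9).
Player I's commitment gain: 8 − 8 = 0.

0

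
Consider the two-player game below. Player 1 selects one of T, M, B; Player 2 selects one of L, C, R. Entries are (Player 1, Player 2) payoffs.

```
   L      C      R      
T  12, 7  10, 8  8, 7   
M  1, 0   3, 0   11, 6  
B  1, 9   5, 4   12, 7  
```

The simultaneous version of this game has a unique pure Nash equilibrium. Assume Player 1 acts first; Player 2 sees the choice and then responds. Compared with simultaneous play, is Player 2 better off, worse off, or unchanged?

worse off

Solve by backward induction (Player 1 leads).
- T: Player 2 compares 7, 8, 7 and picks C; Player 1 would get 10.
- M: Player 2 compares 0, 0, 6 and picks R; Player 1 would get 11.
- B: Player 2 compares 9, 4, 7 and picks L; Player 1 would get 1.
Among 10, 11, 1, the best is 11 at M. Subgame-perfect outcome: (M, R) with payoffs (11, 6).
Now find the simultaneous Nash equilibrium.
Player 1's best replies: L→T; C→T; R→B.
Player 2's best replies: T→C; M→R; B→L.
The unique mutual best reply is (T, C), giving (10, 8).
Player 2 earns 6 sequentially versus 8 at the Nash outcome: worse off.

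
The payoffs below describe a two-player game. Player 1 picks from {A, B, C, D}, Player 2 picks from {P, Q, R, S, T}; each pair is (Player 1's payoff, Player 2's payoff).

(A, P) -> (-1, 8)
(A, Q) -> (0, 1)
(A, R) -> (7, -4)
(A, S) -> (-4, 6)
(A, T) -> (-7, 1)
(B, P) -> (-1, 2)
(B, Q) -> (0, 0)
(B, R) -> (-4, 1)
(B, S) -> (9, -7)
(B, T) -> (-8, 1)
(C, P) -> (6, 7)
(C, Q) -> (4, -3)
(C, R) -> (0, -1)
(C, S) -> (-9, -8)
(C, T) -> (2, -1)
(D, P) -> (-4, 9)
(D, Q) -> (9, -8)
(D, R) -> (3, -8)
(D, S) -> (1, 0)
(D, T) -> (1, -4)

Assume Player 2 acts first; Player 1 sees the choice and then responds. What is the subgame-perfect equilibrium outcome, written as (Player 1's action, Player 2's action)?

Backward induction with Player 2 moving first.
- P → Player 1 plays C (best of -1, -1, 6, -4); Player 2 gets 7.
- Q → Player 1 plays D (best of 0, 0, 4, 9); Player 2 gets -8.
- R → Player 1 plays A (best of 7, -4, 0, 3); Player 2 gets -4.
- S → Player 1 plays B (best of -4, 9, -9, 1); Player 2 gets -7.
- T → Player 1 plays C (best of -7, -8, 2, 1); Player 2 gets -1.
Player 2's induced payoffs are 7, -8, -4, -7, -1, so Player 2 commits to P. Subgame-perfect outcome: (C, P) with payoffs (6, 7).

(C, P)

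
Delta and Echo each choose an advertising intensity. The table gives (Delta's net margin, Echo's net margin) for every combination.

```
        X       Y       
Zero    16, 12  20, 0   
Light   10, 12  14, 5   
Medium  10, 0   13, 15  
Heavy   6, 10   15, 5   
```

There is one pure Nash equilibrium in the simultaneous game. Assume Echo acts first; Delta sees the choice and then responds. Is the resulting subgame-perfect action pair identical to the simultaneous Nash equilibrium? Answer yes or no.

yes

Solve by backward induction (Echo leads).
- X: Delta compares 16, 10, 10, 6 and picks Zero; Echo would get 12.
- Y: Delta compares 20, 14, 13, 15 and picks Zero; Echo would get 0.
Among 12, 0, the best is 12 at X. Subgame-perfect outcome: (Zero, X) with payoffs (16, 12).
Now find the simultaneous Nash equilibrium.
Delta's best replies: X→Zero; Y→Zero.
Echo's best replies: Zero→X; Light→X; Medium→Y; Heavy→X.
Only (Zero, X) has each player best-responding; Nash payoffs (16, 12).
Sequential outcome (Zero, X) coincides with the Nash profile (Zero, X).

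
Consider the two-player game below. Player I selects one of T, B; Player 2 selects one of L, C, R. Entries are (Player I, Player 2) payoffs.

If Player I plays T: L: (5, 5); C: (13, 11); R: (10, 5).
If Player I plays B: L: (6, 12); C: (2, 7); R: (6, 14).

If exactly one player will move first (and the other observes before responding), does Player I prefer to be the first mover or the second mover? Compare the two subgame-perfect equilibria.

If Player I leads: Player 2's best replies are T→C, B→R; Player I's induced payoffs 13, 6; outcome (T, C), payoffs (13, 11).
If Player 2 leads: Player I's best replies are L→B, C→T, R→T; Player 2's induced payoffs 12, 11, 5; outcome (B, L), payoffs (6, 12).
Player I gets 13 moving first and 6 moving second, so Player I prefers to move first.

first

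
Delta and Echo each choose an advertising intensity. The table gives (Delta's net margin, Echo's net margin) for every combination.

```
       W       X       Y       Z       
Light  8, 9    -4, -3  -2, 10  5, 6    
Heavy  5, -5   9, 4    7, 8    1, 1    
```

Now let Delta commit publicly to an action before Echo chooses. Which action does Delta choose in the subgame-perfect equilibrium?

Solve by backward induction (Delta leads).
- Light: Echo compares 9, -3, 10, 6 and picks Y; Delta would get -2.
- Heavy: Echo compares -5, 4, 8, 1 and picks Y; Delta would get 7.
Maximizing over -2, 7, Delta chooses Heavy. Subgame-perfect outcome: (Heavy, Y) with payoffs (7, 8).

Heavy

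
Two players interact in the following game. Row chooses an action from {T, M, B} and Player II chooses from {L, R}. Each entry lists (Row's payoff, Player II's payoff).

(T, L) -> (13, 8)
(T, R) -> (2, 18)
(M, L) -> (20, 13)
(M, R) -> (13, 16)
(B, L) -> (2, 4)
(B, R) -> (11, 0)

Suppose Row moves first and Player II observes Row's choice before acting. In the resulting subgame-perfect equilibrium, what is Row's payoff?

Solve by backward induction (Row leads).
- T: BR = R, leader payoff 2.
- M: BR = R, leader payoff 13.
- B: BR = L, leader payoff 2.
Row's induced payoffs are 2, 13, 2, so Row commits to M. Subgame-perfect outcome: (M, R) with payoffs (13, 16).

13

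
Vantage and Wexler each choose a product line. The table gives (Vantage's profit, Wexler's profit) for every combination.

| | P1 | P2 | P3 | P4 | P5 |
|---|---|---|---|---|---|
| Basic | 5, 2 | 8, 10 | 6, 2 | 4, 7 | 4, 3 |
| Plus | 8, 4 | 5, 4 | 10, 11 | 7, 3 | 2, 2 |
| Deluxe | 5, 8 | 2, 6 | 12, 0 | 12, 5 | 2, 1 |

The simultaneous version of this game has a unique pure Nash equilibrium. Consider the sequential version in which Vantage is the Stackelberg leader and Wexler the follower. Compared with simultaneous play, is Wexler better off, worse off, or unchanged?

better off

Solve by backward induction (Vantage leads).
- Basic → Wexler plays P2 (best of 2, 10, 2, 7, 3); Vantage gets 8.
- Plus → Wexler plays P3 (best of 4, 4, 11, 3, 2); Vantage gets 10.
- Deluxe → Wexler plays P1 (best of 8, 6, 0, 5, 1); Vantage gets 5.
Maximizing over 8, 10, 5, Vantage chooses Plus. Subgame-perfect outcome: (Plus, P3) with payoffs (10, 11).
Now find the simultaneous Nash equilibrium.
Vantage's best replies: P1→Plus; P2→Basic; P3→Deluxe; P4→Deluxe; P5→Basic.
Wexler's best replies: Basic→P2; Plus→P3; Deluxe→P1.
Only (Basic, P2) has each player best-responding; Nash payoffs (8, 10).
Wexler earns 11 sequentially versus 10 at the Nash outcome: better off.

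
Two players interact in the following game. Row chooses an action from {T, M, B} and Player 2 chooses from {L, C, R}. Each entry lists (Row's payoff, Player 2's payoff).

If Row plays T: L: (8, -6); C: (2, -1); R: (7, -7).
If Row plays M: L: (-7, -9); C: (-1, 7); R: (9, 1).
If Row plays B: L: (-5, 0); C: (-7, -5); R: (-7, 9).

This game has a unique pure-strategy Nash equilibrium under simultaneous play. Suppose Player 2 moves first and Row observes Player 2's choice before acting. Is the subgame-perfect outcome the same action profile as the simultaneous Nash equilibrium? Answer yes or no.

Solve by backward induction (Player 2 leads).
- L: Row compares 8, -7, -5 and picks T; Player 2 would get -6.
- C: Row compares 2, -1, -7 and picks T; Player 2 would get -1.
- R: Row compares 7, 9, -7 and picks M; Player 2 would get 1.
Player 2's induced payoffs are -6, -1, 1, so Player 2 commits to R. Subgame-perfect outcome: (M, R) with payoffs (9, 1).
For the simultaneous game, intersect best replies.
Row's best replies: L→T; C→T; R→M.
Player 2's best replies: T→C; M→C; B→R.
Only (T, C) has each player best-responding; Nash payoffs (2, -1).
Sequential outcome (M, R) differs from the Nash profile (T, C).

no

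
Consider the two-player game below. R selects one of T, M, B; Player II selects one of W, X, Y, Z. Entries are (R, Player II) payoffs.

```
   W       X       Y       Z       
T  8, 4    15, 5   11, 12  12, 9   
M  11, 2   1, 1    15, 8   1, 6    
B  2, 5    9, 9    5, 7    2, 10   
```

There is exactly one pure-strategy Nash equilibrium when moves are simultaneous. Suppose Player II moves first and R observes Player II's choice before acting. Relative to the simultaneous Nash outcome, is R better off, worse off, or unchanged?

R best-responds to each possible Player II move:
- W: R compares 8, 11, 2 and picks M; Player II would get 2.
- X: R compares 15, 1, 9 and picks T; Player II would get 5.
- Y: R compares 11, 15, 5 and picks M; Player II would get 8.
- Z: R compares 12, 1, 2 and picks T; Player II would get 9.
Among 2, 5, 8, 9, the best is 9 at Z. Subgame-perfect outcome: (T, Z) with payoffs (12, 9).
For the simultaneous game, intersect best replies.
R's best replies: W→M; X→T; Y→M; Z→T.
Player II's best replies: T→Y; M→Y; B→Z.
The unique mutual best reply is (M, Y), giving (15, 8).
R earns 12 sequentially versus 15 at the Nash outcome: worse off.

worse off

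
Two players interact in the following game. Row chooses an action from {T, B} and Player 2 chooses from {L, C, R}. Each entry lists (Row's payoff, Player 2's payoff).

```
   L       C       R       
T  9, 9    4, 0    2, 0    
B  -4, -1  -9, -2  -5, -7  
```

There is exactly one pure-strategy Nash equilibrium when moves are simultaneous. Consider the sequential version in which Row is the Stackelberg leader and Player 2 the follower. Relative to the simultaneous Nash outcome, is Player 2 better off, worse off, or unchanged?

Player 2 best-responds to each possible Row move:
- T: Player 2 compares 9, 0, 0 and picks L; Row would get 9.
- B: Player 2 compares -1, -2, -7 and picks L; Row would get -4.
Row's induced payoffs are 9, -4, so Row commits to T. Subgame-perfect outcome: (T, L) with payoffs (9, 9).
Now find the simultaneous Nash equilibrium.
Row's best replies: L→T; C→T; R→T.
Player 2's best replies: T→L; B→L.
Only (T, L) has each player best-responding; Nash payoffs (9, 9).
Player 2 earns 9 sequentially versus 9 at the Nash outcome: unchanged.

unchanged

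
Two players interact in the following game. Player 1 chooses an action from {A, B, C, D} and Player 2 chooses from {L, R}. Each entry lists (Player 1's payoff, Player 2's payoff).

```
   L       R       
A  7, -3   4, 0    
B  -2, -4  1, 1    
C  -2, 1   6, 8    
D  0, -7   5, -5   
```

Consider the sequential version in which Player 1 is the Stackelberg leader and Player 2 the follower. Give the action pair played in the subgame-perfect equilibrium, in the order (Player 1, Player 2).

(C, R)

Backward induction with Player 1 moving first.
- A: Player 2 compares -3, 0 and picks R; Player 1 would get 4.
- B: Player 2 compares -4, 1 and picks R; Player 1 would get 1.
- C: Player 2 compares 1, 8 and picks R; Player 1 would get 6.
- D: Player 2 compares -7, -5 and picks R; Player 1 would get 5.
Player 1's induced payoffs are 4, 1, 6, 5, so Player 1 commits to C. Subgame-perfect outcome: (C, R) with payoffs (6, 8).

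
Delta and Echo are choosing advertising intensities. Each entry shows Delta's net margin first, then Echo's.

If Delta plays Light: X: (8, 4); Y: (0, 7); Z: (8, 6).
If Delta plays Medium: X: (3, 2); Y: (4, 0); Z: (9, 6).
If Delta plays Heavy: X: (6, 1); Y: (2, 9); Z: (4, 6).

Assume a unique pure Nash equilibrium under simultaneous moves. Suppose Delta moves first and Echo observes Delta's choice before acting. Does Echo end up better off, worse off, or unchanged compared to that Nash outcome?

Echo best-responds to each possible Delta move:
- Light: BR = Y, leader payoff 0.
- Medium: BR = Z, leader payoff 9.
- Heavy: BR = Y, leader payoff 2.
Delta's induced payoffs are 0, 9, 2, so Delta commits to Medium. Subgame-perfect outcome: (Medium, Z) with payoffs (9, 6).
Now find the simultaneous Nash equilibrium.
Delta's best replies: X→Light; Y→Medium; Z→Medium.
Echo's best replies: Light→Y; Medium→Z; Heavy→Y.
The unique mutual best reply is (Medium, Z), giving (9, 6).
Echo earns 6 sequentially versus 6 at the Nash outcome: unchanged.

unchanged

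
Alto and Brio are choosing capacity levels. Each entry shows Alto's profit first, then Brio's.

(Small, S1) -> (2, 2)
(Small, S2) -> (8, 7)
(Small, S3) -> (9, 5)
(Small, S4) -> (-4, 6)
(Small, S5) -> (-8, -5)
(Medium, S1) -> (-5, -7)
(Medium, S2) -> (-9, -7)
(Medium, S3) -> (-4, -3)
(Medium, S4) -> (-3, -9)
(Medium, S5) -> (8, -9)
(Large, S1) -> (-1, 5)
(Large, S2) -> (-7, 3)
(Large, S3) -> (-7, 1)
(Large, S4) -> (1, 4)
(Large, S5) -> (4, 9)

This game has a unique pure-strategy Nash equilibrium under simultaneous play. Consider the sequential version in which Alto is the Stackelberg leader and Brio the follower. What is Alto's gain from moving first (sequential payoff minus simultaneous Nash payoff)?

0

Brio best-responds to each possible Alto move:
- Small → Brio plays S2 (best of 2, 7, 5, 6, -5); Alto gets 8.
- Medium → Brio plays S3 (best of -7, -7, -3, -9, -9); Alto gets -4.
- Large → Brio plays S5 (best of 5, 3, 1, 4, 9); Alto gets 4.
Alto's induced payoffs are 8, -4, 4, so Alto commits to Small. Subgame-perfect outcome: (Small, S2) with payoffs (8, 7).
Under simultaneous play:
Alto's best replies: S1→Small; S2→Small; S3→Small; S4→Large; S5→Medium.
Brio's best replies: Small→S2; Medium→S3; Large→S5.
The unique mutual best reply is (Small, S2), giving (8, 7).
Alto's commitment gain: 8 − 8 = 0.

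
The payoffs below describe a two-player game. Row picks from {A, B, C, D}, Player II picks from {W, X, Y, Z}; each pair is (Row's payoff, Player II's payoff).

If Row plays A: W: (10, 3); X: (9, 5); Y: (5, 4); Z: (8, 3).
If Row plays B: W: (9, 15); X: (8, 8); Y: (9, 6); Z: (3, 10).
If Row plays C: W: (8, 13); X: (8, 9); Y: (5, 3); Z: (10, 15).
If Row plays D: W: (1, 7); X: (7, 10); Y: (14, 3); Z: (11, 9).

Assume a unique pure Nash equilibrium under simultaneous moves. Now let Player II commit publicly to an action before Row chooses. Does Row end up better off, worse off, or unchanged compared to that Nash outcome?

Row best-responds to each possible Player II move:
- W: BR = A, leader payoff 3.
- X: BR = A, leader payoff 5.
- Y: BR = D, leader payoff 3.
- Z: BR = D, leader payoff 9.
Maximizing over 3, 5, 3, 9, Player II chooses Z. Subgame-perfect outcome: (D, Z) with payoffs (11, 9).
Under simultaneous play:
Row's best replies: W→A; X→A; Y→D; Z→D.
Player II's best replies: A→X; B→W; C→Z; D→X.
The unique mutual best reply is (A, X), giving (9, 5).
Row earns 11 sequentially versus 9 at the Nash outcome: better off.

better off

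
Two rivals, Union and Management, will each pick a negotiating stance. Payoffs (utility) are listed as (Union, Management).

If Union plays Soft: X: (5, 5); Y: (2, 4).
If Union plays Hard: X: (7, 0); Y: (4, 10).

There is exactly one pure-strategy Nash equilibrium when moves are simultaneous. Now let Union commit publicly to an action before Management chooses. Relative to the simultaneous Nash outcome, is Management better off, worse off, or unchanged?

Solve by backward induction (Union leads).
- Soft: Management compares 5, 4 and picks X; Union would get 5.
- Hard: Management compares 0, 10 and picks Y; Union would get 4.
Among 5, 4, the best is 5 at Soft. Subgame-perfect outcome: (Soft, X) with payoffs (5, 5).
For the simultaneous game, intersect best replies.
Union's best replies: X→Hard; Y→Hard.
Management's best replies: Soft→X; Hard→Y.
Only (Hard, Y) has each player best-responding; Nash payoffs (4, 10).
Management earns 5 sequentially versus 10 at the Nash outcome: worse off.

worse off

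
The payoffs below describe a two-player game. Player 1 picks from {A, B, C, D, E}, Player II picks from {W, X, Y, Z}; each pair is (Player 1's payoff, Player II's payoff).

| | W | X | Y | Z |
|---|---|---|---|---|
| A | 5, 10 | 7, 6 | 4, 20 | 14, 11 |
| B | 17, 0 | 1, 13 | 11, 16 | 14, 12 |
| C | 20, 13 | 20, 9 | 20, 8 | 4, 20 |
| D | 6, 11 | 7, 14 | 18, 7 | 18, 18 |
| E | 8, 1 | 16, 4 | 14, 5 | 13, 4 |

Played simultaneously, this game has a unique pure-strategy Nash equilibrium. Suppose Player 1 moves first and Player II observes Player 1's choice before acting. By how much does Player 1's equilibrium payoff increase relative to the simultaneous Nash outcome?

0

Player II best-responds to each possible Player 1 move:
- A: BR = Y, leader payoff 4.
- B: BR = Y, leader payoff 11.
- C: BR = Z, leader payoff 4.
- D: BR = Z, leader payoff 18.
- E: BR = Y, leader payoff 14.
Player 1's induced payoffs are 4, 11, 4, 18, 14, so Player 1 commits to D. Subgame-perfect outcome: (D, Z) with payoffs (18, 18).
Now find the simultaneous Nash equilibrium.
Player 1's best replies: W→C; X→C; Y→C; Z→D.
Player II's best replies: A→Y; B→Y; C→Z; D→Z; E→Y.
Only (D, Z) has each player best-responding; Nash payoffs (18, 18).
Player 1's commitment gain: 18 − 18 = 0.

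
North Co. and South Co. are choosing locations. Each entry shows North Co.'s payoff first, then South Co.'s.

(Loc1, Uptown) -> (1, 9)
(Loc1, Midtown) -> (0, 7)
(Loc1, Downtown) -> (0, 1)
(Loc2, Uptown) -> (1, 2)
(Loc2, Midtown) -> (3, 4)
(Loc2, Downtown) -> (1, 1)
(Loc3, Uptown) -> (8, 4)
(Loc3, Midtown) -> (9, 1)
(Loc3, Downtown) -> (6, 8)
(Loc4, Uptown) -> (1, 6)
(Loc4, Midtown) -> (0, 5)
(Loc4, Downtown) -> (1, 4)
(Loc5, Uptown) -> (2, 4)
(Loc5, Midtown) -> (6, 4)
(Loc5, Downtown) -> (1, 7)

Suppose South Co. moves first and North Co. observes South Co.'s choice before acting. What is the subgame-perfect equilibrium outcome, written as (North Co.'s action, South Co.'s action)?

Backward induction with South Co. moving first.
- Uptown: North Co. compares 1, 1, 8, 1, 2 and picks Loc3; South Co. would get 4.
- Midtown: North Co. compares 0, 3, 9, 0, 6 and picks Loc3; South Co. would get 1.
- Downtown: North Co. compares 0, 1, 6, 1, 1 and picks Loc3; South Co. would get 8.
South Co.'s induced payoffs are 4, 1, 8, so South Co. commits to Downtown. Subgame-perfect outcome: (Loc3, Downtown) with payoffs (6, 8).

(Loc3, Downtown)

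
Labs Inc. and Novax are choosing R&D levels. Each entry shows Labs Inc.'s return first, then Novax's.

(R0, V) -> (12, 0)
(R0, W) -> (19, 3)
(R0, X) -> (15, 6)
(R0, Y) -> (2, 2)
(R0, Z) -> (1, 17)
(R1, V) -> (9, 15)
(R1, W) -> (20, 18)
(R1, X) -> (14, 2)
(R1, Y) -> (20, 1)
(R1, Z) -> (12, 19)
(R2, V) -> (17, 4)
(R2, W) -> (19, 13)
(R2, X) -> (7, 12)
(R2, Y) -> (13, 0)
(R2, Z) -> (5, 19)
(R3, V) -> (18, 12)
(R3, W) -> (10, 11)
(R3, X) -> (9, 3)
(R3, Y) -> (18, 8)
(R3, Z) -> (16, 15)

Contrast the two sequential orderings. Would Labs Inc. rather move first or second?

second

If Labs Inc. leads: Novax's best replies are R0→Z, R1→Z, R2→Z, R3→Z; Labs Inc.'s induced payoffs 1, 12, 5, 16; outcome (R3, Z), payoffs (16, 15).
If Novax leads: Labs Inc.'s best replies are V→R3, W→R1, X→R0, Y→R1, Z→R3; Novax's induced payoffs 12, 18, 6, 1, 15; outcome (R1, W), payoffs (20, 18).
Labs Inc. gets 16 moving first and 20 moving second, so Labs Inc. prefers to move second.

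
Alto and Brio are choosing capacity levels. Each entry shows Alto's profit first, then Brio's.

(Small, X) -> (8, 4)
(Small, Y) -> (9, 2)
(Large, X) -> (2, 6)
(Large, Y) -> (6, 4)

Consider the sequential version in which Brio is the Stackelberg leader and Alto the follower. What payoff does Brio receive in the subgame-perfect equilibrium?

Backward induction with Brio moving first.
- X: BR = Small, leader payoff 4.
- Y: BR = Small, leader payoff 2.
Brio's induced payoffs are 4, 2, so Brio commits to X. Subgame-perfect outcome: (Small, X) with payoffs (8, 4).

4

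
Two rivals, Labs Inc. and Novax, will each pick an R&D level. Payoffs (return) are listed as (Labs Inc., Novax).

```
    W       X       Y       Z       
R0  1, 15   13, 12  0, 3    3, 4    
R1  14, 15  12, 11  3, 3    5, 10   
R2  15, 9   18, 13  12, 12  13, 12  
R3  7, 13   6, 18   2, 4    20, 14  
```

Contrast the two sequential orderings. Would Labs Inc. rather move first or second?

If Labs Inc. leads: Novax's best replies are R0→W, R1→W, R2→X, R3→X; Labs Inc.'s induced payoffs 1, 14, 18, 6; outcome (R2, X), payoffs (18, 13).
If Novax leads: Labs Inc.'s best replies are W→R2, X→R2, Y→R2, Z→R3; Novax's induced payoffs 9, 13, 12, 14; outcome (R3, Z), payoffs (20, 14).
Labs Inc. gets 18 moving first and 20 moving second, so Labs Inc. prefers to move second.

second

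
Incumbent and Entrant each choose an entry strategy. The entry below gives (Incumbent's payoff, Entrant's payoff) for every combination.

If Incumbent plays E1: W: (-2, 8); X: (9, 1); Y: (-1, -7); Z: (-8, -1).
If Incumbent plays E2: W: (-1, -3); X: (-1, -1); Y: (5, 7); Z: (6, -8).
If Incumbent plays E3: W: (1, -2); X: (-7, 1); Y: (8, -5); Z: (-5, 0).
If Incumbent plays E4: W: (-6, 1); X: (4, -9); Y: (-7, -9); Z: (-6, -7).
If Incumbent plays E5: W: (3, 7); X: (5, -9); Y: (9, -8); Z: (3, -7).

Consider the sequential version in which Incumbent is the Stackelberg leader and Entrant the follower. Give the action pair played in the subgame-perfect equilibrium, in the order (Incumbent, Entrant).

Solve by backward induction (Incumbent leads).
- E1 → Entrant plays W (best of 8, 1, -7, -1); Incumbent gets -2.
- E2 → Entrant plays Y (best of -3, -1, 7, -8); Incumbent gets 5.
- E3 → Entrant plays X (best of -2, 1, -5, 0); Incumbent gets -7.
- E4 → Entrant plays W (best of 1, -9, -9, -7); Incumbent gets -6.
- E5 → Entrant plays W (best of 7, -9, -8, -7); Incumbent gets 3.
Maximizing over -2, 5, -7, -6, 3, Incumbent chooses E2. Subgame-perfect outcome: (E2, Y) with payoffs (5, 7).

(E2, Y)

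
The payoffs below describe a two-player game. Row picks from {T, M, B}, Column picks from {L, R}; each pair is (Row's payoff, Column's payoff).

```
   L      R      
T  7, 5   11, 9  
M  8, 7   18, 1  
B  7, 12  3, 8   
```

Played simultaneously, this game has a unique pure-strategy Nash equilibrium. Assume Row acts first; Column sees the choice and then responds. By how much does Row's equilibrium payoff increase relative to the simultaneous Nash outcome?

Backward induction with Row moving first.
- T: BR = R, leader payoff 11.
- M: BR = L, leader payoff 8.
- B: BR = L, leader payoff 7.
Row's induced payoffs are 11, 8, 7, so Row commits to T. Subgame-perfect outcome: (T, R) with payoffs (11, 9).
For the simultaneous game, intersect best replies.
Row's best replies: L→M; R→M.
Column's best replies: T→R; M→L; B→L.
Only (M, L) has each player best-responding; Nash payoffs (8, 7).
Row's commitment gain: 11 − 8 = 3.

3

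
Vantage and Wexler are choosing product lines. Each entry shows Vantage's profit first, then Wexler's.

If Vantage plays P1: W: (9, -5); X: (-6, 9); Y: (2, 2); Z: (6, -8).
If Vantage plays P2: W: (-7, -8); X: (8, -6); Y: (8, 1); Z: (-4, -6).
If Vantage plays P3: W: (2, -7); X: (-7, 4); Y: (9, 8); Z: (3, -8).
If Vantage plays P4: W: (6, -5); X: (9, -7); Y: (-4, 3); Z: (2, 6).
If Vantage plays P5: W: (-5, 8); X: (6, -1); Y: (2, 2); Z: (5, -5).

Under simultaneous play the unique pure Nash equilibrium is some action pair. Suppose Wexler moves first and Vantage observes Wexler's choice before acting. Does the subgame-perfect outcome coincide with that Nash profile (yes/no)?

yes

Solve by backward induction (Wexler leads).
- W → Vantage plays P1 (best of 9, -7, 2, 6, -5); Wexler gets -5.
- X → Vantage plays P4 (best of -6, 8, -7, 9, 6); Wexler gets -7.
- Y → Vantage plays P3 (best of 2, 8, 9, -4, 2); Wexler gets 8.
- Z → Vantage plays P1 (best of 6, -4, 3, 2, 5); Wexler gets -8.
Among -5, -7, 8, -8, the best is 8 at Y. Subgame-perfect outcome: (P3, Y) with payoffs (9, 8).
Under simultaneous play:
Vantage's best replies: W→P1; X→P4; Y→P3; Z→P1.
Wexler's best replies: P1→X; P2→Y; P3→Y; P4→Z; P5→W.
The unique mutual best reply is (P3, Y), giving (9, 8).
Sequential outcome (P3, Y) coincides with the Nash profile (P3, Y).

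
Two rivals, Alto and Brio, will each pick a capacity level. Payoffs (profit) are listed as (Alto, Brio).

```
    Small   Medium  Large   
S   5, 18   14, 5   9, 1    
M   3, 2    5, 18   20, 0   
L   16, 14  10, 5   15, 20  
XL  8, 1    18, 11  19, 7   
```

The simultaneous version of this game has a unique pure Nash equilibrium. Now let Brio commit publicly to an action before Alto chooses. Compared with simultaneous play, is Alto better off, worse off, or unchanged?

Solve by backward induction (Brio leads).
- Small: BR = L, leader payoff 14.
- Medium: BR = XL, leader payoff 11.
- Large: BR = M, leader payoff 0.
Brio's induced payoffs are 14, 11, 0, so Brio commits to Small. Subgame-perfect outcome: (L, Small) with payoffs (16, 14).
For the simultaneous game, intersect best replies.
Alto's best replies: Small→L; Medium→XL; Large→M.
Brio's best replies: S→Small; M→Medium; L→Large; XL→Medium.
The unique mutual best reply is (XL, Medium), giving (18, 11).
Alto earns 16 sequentially versus 18 at the Nash outcome: worse off.

worse off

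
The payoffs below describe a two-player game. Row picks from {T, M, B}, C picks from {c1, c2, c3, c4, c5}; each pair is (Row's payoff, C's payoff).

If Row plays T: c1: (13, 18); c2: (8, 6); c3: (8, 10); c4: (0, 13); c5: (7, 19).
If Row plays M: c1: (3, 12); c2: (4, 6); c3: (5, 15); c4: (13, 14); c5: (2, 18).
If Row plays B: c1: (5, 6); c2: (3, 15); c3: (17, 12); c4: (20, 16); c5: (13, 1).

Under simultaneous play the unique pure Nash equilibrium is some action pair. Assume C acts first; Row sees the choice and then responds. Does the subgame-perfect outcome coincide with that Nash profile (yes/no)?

no

Solve by backward induction (C leads).
- c1: BR = T, leader payoff 18.
- c2: BR = T, leader payoff 6.
- c3: BR = B, leader payoff 12.
- c4: BR = B, leader payoff 16.
- c5: BR = B, leader payoff 1.
C's induced payoffs are 18, 6, 12, 16, 1, so C commits to c1. Subgame-perfect outcome: (T, c1) with payoffs (13, 18).
Under simultaneous play:
Row's best replies: c1→T; c2→T; c3→B; c4→B; c5→B.
C's best replies: T→c5; M→c5; B→c4.
The unique mutual best reply is (B, c4), giving (20, 16).
Sequential outcome (T, c1) differs from the Nash profile (B, c4).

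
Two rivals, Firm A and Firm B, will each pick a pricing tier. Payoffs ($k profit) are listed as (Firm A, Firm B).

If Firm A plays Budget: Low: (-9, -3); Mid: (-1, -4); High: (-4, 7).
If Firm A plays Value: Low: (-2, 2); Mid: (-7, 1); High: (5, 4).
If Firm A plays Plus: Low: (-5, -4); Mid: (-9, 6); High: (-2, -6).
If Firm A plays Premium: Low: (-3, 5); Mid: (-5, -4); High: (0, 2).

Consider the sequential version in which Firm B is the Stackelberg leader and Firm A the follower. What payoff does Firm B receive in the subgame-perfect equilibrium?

4

Solve by backward induction (Firm B leads).
- Low: BR = Value, leader payoff 2.
- Mid: BR = Budget, leader payoff -4.
- High: BR = Value, leader payoff 4.
Firm B's induced payoffs are 2, -4, 4, so Firm B commits to High. Subgame-perfect outcome: (Value, High) with payoffs (5, 4).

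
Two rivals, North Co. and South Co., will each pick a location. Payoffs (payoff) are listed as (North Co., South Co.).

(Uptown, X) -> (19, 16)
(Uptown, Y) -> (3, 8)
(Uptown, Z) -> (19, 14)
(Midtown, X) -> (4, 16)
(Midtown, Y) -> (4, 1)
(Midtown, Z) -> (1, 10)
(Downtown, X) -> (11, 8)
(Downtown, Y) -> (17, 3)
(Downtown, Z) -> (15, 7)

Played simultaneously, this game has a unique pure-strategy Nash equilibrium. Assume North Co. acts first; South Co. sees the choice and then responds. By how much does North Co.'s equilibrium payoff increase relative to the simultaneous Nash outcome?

South Co. best-responds to each possible North Co. move:
- Uptown → South Co. plays X (best of 16, 8, 14); North Co. gets 19.
- Midtown → South Co. plays X (best of 16, 1, 10); North Co. gets 4.
- Downtown → South Co. plays X (best of 8, 3, 7); North Co. gets 11.
Among 19, 4, 11, the best is 19 at Uptown. Subgame-perfect outcome: (Uptown, X) with payoffs (19, 16).
For the simultaneous game, intersect best replies.
North Co.'s best replies: X→Uptown; Y→Downtown; Z→Uptown.
South Co.'s best replies: Uptown→X; Midtown→X; Downtown→X.
Only (Uptown, X) has each player best-responding; Nash payoffs (19, 16).
North Co.'s commitment gain: 19 − 19 = 0.

0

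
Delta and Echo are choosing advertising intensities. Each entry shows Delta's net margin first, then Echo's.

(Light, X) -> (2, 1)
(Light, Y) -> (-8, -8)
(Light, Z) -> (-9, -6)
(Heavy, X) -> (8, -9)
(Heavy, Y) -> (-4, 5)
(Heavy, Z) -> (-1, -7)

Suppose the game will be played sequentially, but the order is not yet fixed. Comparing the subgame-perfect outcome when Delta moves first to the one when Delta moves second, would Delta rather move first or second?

If Delta leads: Echo's best replies are Light→X, Heavy→Y; Delta's induced payoffs 2, -4; outcome (Light, X), payoffs (2, 1).
If Echo leads: Delta's best replies are X→Heavy, Y→Heavy, Z→Heavy; Echo's induced payoffs -9, 5, -7; outcome (Heavy, Y), payoffs (-4, 5).
Delta gets 2 moving first and -4 moving second, so Delta prefers to move first.

first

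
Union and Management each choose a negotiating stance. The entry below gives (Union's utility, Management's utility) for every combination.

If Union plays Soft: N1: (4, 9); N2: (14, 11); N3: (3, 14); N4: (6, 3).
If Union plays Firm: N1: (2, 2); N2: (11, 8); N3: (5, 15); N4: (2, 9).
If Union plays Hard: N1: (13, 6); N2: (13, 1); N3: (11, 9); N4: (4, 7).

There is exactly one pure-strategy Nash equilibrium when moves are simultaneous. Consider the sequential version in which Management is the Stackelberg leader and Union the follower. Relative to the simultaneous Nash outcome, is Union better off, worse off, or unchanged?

Union best-responds to each possible Management move:
- N1 → Union plays Hard (best of 4, 2, 13); Management gets 6.
- N2 → Union plays Soft (best of 14, 11, 13); Management gets 11.
- N3 → Union plays Hard (best of 3, 5, 11); Management gets 9.
- N4 → Union plays Soft (best of 6, 2, 4); Management gets 3.
Maximizing over 6, 11, 9, 3, Management chooses N2. Subgame-perfect outcome: (Soft, N2) with payoffs (14, 11).
Under simultaneous play:
Union's best replies: N1→Hard; N2→Soft; N3→Hard; N4→Soft.
Management's best replies: Soft→N3; Firm→N3; Hard→N3.
The unique mutual best reply is (Hard, N3), giving (11, 9).
Union earns 14 sequentially versus 11 at the Nash outcome: better off.

better off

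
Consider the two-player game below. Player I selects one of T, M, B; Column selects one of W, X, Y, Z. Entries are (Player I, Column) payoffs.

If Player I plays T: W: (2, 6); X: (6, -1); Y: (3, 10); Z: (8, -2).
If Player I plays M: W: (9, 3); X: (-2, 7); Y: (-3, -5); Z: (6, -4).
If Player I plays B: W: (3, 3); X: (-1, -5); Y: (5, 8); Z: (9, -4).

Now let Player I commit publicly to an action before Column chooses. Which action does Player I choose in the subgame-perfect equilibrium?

Column best-responds to each possible Player I move:
- T: Column compares 6, -1, 10, -2 and picks Y; Player I would get 3.
- M: Column compares 3, 7, -5, -4 and picks X; Player I would get -2.
- B: Column compares 3, -5, 8, -4 and picks Y; Player I would get 5.
Among 3, -2, 5, the best is 5 at B. Subgame-perfect outcome: (B, Y) with payoffs (5, 8).

B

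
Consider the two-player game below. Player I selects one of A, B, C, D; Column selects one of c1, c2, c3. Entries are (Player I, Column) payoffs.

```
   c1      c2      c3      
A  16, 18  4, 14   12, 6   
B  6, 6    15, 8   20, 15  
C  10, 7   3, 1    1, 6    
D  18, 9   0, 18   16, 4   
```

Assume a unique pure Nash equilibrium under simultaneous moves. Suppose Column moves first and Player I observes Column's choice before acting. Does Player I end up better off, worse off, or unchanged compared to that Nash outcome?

unchanged

Player I best-responds to each possible Column move:
- c1: Player I compares 16, 6, 10, 18 and picks D; Column would get 9.
- c2: Player I compares 4, 15, 3, 0 and picks B; Column would get 8.
- c3: Player I compares 12, 20, 1, 16 and picks B; Column would get 15.
Column's induced payoffs are 9, 8, 15, so Column commits to c3. Subgame-perfect outcome: (B, c3) with payoffs (20, 15).
For the simultaneous game, intersect best replies.
Player I's best replies: c1→D; c2→B; c3→B.
Column's best replies: A→c1; B→c3; C→c1; D→c2.
The unique mutual best reply is (B, c3), giving (20, 15).
Player I earns 20 sequentially versus 20 at the Nash outcome: unchanged.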